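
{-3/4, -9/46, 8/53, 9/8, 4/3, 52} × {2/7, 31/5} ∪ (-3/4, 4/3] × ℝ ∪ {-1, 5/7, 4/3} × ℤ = ({-1, 5/7, 4/3} × ℤ) ∪ ((-3/4, 4/3] × ℝ) ∪ ({-3/4, -9/46, 8/53, 9/8, 4/3, 52} × {2/7, 31/5})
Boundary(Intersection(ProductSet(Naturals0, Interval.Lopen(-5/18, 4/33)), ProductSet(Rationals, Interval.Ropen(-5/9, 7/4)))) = ProductSet(Naturals0, Interval(-5/18, 4/33))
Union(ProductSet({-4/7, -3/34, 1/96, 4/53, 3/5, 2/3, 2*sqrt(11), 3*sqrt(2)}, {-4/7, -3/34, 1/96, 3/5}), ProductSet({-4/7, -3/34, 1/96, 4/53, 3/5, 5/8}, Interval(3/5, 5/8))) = Union(ProductSet({-4/7, -3/34, 1/96, 4/53, 3/5, 5/8}, Interval(3/5, 5/8)), ProductSet({-4/7, -3/34, 1/96, 4/53, 3/5, 2/3, 2*sqrt(11), 3*sqrt(2)}, {-4/7, -3/34, 1/96, 3/5}))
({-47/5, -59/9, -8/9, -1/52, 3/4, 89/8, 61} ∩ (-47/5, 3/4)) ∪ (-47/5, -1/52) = (-47/5, -1/52]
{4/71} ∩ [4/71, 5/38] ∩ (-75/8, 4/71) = ∅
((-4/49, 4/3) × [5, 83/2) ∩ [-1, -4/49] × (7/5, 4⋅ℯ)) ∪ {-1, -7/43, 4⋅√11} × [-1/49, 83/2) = {-1, -7/43, 4⋅√11} × [-1/49, 83/2)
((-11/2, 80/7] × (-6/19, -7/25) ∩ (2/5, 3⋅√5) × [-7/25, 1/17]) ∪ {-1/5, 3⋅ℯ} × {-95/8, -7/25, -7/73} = {-1/5, 3⋅ℯ} × {-95/8, -7/25, -7/73}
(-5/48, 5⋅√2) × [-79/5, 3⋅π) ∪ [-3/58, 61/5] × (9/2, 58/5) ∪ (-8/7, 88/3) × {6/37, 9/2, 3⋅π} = ([-3/58, 61/5] × (9/2, 58/5)) ∪ ((-8/7, 88/3) × {6/37, 9/2, 3⋅π}) ∪ ((-5/48, 5⋅√2) × [-79/5, 3⋅π))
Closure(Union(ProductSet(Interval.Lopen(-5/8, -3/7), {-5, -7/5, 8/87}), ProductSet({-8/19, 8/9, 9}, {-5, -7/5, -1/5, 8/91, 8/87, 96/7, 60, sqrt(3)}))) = Union(ProductSet({-8/19, 8/9, 9}, {-5, -7/5, -1/5, 8/91, 8/87, 96/7, 60, sqrt(3)}), ProductSet(Interval(-5/8, -3/7), {-5, -7/5, 8/87}))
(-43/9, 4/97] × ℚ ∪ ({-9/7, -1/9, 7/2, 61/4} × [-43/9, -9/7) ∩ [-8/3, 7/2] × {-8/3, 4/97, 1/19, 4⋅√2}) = ({-9/7, -1/9, 7/2} × {-8/3}) ∪ ((-43/9, 4/97] × ℚ)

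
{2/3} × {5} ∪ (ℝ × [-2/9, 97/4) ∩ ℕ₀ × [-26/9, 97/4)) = ({2/3} × {5}) ∪ (ℕ₀ × [-2/9, 97/4))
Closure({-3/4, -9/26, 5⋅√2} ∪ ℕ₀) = {-3/4, -9/26, 5⋅√2} ∪ ℕ₀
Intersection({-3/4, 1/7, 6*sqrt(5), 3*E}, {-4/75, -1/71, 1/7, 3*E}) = {1/7, 3*E}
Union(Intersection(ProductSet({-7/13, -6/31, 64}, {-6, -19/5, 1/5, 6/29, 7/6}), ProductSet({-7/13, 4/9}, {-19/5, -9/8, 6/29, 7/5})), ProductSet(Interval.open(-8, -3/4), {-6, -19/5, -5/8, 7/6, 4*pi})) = Union(ProductSet({-7/13}, {-19/5, 6/29}), ProductSet(Interval.open(-8, -3/4), {-6, -19/5, -5/8, 7/6, 4*pi}))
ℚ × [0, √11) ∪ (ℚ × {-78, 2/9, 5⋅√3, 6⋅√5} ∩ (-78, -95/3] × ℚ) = (ℚ × [0, √11)) ∪ ((ℚ ∩ (-78, -95/3]) × {-78, 2/9})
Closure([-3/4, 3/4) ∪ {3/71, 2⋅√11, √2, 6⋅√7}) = [-3/4, 3/4] ∪ {2⋅√11, √2, 6⋅√7}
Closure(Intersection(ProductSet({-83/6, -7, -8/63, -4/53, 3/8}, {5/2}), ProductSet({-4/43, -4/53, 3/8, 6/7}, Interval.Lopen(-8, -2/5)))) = EmptySet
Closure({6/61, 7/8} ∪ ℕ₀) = ℕ₀ ∪ {6/61, 7/8}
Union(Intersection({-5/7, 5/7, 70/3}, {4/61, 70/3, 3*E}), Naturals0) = Union({70/3}, Naturals0)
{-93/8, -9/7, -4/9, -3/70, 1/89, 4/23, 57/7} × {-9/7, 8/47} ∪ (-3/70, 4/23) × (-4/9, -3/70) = ((-3/70, 4/23) × (-4/9, -3/70)) ∪ ({-93/8, -9/7, -4/9, -3/70, 1/89, 4/23, 57/7} × {-9/7, 8/47})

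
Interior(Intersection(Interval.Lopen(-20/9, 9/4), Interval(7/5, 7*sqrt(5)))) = Interval.open(7/5, 9/4)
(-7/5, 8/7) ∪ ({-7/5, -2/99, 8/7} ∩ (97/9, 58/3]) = (-7/5, 8/7)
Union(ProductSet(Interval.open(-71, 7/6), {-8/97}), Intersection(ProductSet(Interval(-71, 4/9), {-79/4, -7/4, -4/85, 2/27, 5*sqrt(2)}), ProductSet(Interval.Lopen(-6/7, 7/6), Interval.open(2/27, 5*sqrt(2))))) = ProductSet(Interval.open(-71, 7/6), {-8/97})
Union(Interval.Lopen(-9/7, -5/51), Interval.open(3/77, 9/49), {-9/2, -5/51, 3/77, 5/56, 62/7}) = Union({-9/2, 62/7}, Interval.Lopen(-9/7, -5/51), Interval.Ropen(3/77, 9/49))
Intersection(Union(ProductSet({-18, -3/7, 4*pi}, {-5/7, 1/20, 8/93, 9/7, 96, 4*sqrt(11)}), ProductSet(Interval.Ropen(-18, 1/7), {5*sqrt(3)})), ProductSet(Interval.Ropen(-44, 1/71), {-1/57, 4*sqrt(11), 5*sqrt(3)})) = Union(ProductSet({-18, -3/7}, {4*sqrt(11)}), ProductSet(Interval.Ropen(-18, 1/71), {5*sqrt(3)}))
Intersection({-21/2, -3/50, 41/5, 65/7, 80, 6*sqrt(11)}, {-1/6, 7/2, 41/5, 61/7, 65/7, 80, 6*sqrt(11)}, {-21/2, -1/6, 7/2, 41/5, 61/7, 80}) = {41/5, 80}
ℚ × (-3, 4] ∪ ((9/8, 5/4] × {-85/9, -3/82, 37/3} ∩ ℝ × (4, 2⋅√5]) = ℚ × (-3, 4]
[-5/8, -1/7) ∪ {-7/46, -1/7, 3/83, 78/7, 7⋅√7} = [-5/8, -1/7] ∪ {3/83, 78/7, 7⋅√7}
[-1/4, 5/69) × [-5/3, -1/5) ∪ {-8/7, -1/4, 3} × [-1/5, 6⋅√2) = ([-1/4, 5/69) × [-5/3, -1/5)) ∪ ({-8/7, -1/4, 3} × [-1/5, 6⋅√2))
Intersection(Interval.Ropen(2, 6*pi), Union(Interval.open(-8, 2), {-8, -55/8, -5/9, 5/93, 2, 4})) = {2, 4}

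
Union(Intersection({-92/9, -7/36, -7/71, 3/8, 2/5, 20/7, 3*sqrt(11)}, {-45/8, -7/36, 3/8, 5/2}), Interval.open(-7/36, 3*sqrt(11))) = Interval.Ropen(-7/36, 3*sqrt(11))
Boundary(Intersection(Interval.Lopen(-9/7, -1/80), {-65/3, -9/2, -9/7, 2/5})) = EmptySet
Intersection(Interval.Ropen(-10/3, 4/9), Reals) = Interval.Ropen(-10/3, 4/9)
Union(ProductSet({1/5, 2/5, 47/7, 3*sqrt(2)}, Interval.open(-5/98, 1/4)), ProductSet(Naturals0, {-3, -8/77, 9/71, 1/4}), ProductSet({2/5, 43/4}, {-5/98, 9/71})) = Union(ProductSet({2/5, 43/4}, {-5/98, 9/71}), ProductSet({1/5, 2/5, 47/7, 3*sqrt(2)}, Interval.open(-5/98, 1/4)), ProductSet(Naturals0, {-3, -8/77, 9/71, 1/4}))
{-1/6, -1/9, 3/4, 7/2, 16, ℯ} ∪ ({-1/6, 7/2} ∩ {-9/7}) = {-1/6, -1/9, 3/4, 7/2, 16, ℯ}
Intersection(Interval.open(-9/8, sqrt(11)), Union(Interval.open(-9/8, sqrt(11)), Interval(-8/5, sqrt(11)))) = Interval.open(-9/8, sqrt(11))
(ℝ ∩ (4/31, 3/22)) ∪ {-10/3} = {-10/3} ∪ (4/31, 3/22)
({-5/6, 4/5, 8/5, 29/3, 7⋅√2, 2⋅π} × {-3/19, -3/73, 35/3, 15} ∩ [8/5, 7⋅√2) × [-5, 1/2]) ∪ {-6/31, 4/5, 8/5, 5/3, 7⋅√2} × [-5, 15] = ({8/5, 29/3, 2⋅π} × {-3/19, -3/73}) ∪ ({-6/31, 4/5, 8/5, 5/3, 7⋅√2} × [-5, 15])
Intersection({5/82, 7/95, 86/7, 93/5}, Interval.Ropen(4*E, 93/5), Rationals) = {86/7}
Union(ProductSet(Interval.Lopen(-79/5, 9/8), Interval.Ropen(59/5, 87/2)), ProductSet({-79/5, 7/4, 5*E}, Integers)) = Union(ProductSet({-79/5, 7/4, 5*E}, Integers), ProductSet(Interval.Lopen(-79/5, 9/8), Interval.Ropen(59/5, 87/2)))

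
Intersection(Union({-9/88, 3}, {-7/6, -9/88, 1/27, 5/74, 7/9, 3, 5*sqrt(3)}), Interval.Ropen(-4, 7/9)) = {-7/6, -9/88, 1/27, 5/74}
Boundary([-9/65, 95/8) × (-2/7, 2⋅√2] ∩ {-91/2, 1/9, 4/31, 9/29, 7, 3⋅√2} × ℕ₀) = {1/9, 4/31, 9/29, 7, 3⋅√2} × {0, 1, 2}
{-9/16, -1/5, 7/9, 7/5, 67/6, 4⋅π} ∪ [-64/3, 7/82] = [-64/3, 7/82] ∪ {7/9, 7/5, 67/6, 4⋅π}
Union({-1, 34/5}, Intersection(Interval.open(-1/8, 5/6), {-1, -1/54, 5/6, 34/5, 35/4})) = {-1, -1/54, 34/5}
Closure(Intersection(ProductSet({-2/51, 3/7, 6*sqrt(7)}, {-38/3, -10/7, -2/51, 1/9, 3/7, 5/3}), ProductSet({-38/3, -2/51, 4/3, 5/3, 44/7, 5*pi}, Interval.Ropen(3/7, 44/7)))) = ProductSet({-2/51}, {3/7, 5/3})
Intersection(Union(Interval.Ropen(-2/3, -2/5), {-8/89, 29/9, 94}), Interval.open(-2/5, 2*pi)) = {-8/89, 29/9}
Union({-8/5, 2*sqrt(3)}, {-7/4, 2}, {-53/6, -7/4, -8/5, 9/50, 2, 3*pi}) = {-53/6, -7/4, -8/5, 9/50, 2, 2*sqrt(3), 3*pi}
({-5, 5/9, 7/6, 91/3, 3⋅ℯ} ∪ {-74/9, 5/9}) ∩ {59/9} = ∅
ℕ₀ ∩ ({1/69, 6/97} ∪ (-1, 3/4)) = {0}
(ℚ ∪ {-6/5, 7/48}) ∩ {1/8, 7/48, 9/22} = {1/8, 7/48, 9/22}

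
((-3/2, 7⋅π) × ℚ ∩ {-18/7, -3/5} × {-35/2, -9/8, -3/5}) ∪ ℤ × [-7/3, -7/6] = ({-3/5} × {-35/2, -9/8, -3/5}) ∪ (ℤ × [-7/3, -7/6])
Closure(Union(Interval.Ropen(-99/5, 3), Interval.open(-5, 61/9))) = Interval(-99/5, 61/9)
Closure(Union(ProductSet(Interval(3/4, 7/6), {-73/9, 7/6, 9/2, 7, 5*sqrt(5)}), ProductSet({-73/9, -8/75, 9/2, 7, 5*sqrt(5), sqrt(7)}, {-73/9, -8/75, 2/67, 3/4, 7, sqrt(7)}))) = Union(ProductSet({-73/9, -8/75, 9/2, 7, 5*sqrt(5), sqrt(7)}, {-73/9, -8/75, 2/67, 3/4, 7, sqrt(7)}), ProductSet(Interval(3/4, 7/6), {-73/9, 7/6, 9/2, 7, 5*sqrt(5)}))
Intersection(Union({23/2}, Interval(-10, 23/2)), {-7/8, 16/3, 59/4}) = {-7/8, 16/3}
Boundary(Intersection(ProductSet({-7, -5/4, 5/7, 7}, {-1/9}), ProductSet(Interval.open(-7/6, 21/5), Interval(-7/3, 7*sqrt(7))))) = ProductSet({5/7}, {-1/9})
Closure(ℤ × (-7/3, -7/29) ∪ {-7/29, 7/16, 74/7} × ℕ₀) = ({-7/29, 7/16, 74/7} × ℕ₀) ∪ (ℤ × [-7/3, -7/29])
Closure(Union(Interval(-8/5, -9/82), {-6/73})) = Union({-6/73}, Interval(-8/5, -9/82))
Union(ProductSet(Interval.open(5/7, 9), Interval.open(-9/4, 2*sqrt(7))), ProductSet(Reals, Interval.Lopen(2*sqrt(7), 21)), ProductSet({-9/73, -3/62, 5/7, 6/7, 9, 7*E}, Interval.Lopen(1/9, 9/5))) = Union(ProductSet({-9/73, -3/62, 5/7, 6/7, 9, 7*E}, Interval.Lopen(1/9, 9/5)), ProductSet(Interval.open(5/7, 9), Interval.open(-9/4, 2*sqrt(7))), ProductSet(Reals, Interval.Lopen(2*sqrt(7), 21)))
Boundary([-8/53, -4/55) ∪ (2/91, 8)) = {-8/53, -4/55, 2/91, 8}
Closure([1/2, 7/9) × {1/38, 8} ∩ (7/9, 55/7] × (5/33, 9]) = ∅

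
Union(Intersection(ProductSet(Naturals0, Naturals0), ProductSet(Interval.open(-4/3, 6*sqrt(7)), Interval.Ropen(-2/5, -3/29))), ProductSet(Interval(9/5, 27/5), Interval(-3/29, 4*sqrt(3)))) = ProductSet(Interval(9/5, 27/5), Interval(-3/29, 4*sqrt(3)))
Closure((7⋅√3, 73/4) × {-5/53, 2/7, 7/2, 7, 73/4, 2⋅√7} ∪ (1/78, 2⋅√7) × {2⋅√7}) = ([1/78, 2⋅√7] × {2⋅√7}) ∪ ([7⋅√3, 73/4] × {-5/53, 2/7, 7/2, 7, 73/4, 2⋅√7})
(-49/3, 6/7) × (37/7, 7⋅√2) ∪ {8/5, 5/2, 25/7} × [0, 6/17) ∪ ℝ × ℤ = (ℝ × ℤ) ∪ ({8/5, 5/2, 25/7} × [0, 6/17)) ∪ ((-49/3, 6/7) × (37/7, 7⋅√2))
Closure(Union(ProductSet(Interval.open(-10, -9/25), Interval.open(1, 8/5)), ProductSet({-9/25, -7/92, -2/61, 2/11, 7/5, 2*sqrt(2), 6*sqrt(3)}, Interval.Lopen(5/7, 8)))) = Union(ProductSet({-10, -9/25}, Interval(1, 8/5)), ProductSet({-9/25, -7/92, -2/61, 2/11, 7/5, 2*sqrt(2), 6*sqrt(3)}, Interval(5/7, 8)), ProductSet(Interval(-10, -9/25), {1, 8/5}), ProductSet(Interval.open(-10, -9/25), Interval.open(1, 8/5)))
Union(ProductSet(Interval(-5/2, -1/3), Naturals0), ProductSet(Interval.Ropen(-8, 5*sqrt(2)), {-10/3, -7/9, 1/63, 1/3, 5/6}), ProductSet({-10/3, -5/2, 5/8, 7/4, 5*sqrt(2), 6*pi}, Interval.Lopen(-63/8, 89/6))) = Union(ProductSet({-10/3, -5/2, 5/8, 7/4, 5*sqrt(2), 6*pi}, Interval.Lopen(-63/8, 89/6)), ProductSet(Interval.Ropen(-8, 5*sqrt(2)), {-10/3, -7/9, 1/63, 1/3, 5/6}), ProductSet(Interval(-5/2, -1/3), Naturals0))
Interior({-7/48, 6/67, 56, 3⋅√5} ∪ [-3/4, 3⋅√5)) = (-3/4, 3⋅√5)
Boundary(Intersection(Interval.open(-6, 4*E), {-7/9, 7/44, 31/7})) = {-7/9, 7/44, 31/7}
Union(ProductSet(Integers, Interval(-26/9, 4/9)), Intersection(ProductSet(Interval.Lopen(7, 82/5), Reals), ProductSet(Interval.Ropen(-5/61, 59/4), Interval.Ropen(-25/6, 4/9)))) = Union(ProductSet(Integers, Interval(-26/9, 4/9)), ProductSet(Interval.open(7, 59/4), Interval.Ropen(-25/6, 4/9)))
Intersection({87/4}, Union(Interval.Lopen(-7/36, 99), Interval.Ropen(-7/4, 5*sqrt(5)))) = {87/4}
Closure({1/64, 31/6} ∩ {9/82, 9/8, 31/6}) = {31/6}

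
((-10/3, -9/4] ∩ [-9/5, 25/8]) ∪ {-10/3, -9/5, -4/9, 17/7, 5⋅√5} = {-10/3, -9/5, -4/9, 17/7, 5⋅√5}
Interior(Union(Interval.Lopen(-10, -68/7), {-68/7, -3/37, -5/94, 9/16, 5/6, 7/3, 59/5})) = Interval.open(-10, -68/7)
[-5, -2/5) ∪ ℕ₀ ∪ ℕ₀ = [-5, -2/5) ∪ ℕ₀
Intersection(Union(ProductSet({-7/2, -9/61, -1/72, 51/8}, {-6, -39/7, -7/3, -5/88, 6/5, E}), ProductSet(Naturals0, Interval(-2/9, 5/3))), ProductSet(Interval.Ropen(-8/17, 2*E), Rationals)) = Union(ProductSet({-9/61, -1/72}, {-6, -39/7, -7/3, -5/88, 6/5}), ProductSet(Range(0, 6, 1), Intersection(Interval(-2/9, 5/3), Rationals)))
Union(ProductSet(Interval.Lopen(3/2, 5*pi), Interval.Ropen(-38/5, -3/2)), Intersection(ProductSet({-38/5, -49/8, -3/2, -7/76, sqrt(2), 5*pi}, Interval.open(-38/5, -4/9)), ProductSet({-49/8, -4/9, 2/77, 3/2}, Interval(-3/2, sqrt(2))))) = Union(ProductSet({-49/8}, Interval.Ropen(-3/2, -4/9)), ProductSet(Interval.Lopen(3/2, 5*pi), Interval.Ropen(-38/5, -3/2)))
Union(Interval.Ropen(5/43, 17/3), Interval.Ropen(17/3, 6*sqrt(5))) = Interval.Ropen(5/43, 6*sqrt(5))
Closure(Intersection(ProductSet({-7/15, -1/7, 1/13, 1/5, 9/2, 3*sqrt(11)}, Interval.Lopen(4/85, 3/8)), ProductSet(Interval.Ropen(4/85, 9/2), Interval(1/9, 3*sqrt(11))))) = ProductSet({1/13, 1/5}, Interval(1/9, 3/8))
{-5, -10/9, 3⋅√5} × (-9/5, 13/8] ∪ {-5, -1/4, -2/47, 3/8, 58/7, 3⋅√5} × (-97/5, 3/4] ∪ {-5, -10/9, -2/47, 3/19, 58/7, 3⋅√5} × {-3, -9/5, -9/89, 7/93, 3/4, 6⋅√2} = ({-5, -10/9, 3⋅√5} × (-9/5, 13/8]) ∪ ({-5, -1/4, -2/47, 3/8, 58/7, 3⋅√5} × (-97/5, 3/4]) ∪ ({-5, -10/9, -2/47, 3/19, 58/7, 3⋅√5} × {-3, -9/5, -9/89, 7/93, 3/4, 6⋅√2})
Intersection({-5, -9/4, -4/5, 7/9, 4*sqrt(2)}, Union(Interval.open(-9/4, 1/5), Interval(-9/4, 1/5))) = {-9/4, -4/5}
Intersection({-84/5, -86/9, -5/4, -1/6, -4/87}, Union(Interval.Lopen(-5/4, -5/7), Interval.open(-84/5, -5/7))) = {-86/9, -5/4}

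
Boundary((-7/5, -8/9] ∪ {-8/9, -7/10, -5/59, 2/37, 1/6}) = {-7/5, -8/9, -7/10, -5/59, 2/37, 1/6}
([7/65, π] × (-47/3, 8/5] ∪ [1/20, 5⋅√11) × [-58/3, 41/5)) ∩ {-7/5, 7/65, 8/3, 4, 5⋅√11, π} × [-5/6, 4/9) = {7/65, 8/3, 4, π} × [-5/6, 4/9)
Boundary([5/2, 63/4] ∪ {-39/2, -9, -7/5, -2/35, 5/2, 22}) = {-39/2, -9, -7/5, -2/35, 5/2, 63/4, 22}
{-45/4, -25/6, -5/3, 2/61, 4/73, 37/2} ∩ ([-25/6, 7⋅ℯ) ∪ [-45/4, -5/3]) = {-45/4, -25/6, -5/3, 2/61, 4/73, 37/2}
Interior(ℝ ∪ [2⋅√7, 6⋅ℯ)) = (-∞, ∞)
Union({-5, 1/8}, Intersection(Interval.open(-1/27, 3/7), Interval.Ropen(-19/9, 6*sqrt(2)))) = Union({-5}, Interval.open(-1/27, 3/7))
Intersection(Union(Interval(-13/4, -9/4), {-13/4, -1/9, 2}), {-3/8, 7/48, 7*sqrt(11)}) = EmptySet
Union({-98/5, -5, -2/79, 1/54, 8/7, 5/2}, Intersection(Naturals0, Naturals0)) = Union({-98/5, -5, -2/79, 1/54, 8/7, 5/2}, Naturals0)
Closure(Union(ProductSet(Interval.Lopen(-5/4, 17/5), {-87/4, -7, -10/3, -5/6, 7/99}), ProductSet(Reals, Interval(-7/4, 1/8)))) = Union(ProductSet(Interval(-5/4, 17/5), {-87/4, -7, -10/3}), ProductSet(Interval.Lopen(-5/4, 17/5), {-87/4, -7, -10/3, -5/6, 7/99}), ProductSet(Reals, Interval(-7/4, 1/8)))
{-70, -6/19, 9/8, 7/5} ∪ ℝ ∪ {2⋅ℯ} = ℝ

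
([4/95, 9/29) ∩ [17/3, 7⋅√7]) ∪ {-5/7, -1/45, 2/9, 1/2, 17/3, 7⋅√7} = {-5/7, -1/45, 2/9, 1/2, 17/3, 7⋅√7}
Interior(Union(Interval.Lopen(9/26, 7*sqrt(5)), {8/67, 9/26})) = Interval.open(9/26, 7*sqrt(5))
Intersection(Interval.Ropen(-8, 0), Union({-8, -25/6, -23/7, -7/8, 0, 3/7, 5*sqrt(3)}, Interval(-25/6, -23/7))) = Union({-8, -7/8}, Interval(-25/6, -23/7))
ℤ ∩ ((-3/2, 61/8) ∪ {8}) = {-1, 0, …, 7} ∪ {8}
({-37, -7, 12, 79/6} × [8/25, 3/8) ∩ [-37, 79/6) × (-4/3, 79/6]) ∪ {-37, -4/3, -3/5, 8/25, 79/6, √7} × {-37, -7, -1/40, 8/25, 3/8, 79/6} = ({-37, -7, 12} × [8/25, 3/8)) ∪ ({-37, -4/3, -3/5, 8/25, 79/6, √7} × {-37, -7, -1/40, 8/25, 3/8, 79/6})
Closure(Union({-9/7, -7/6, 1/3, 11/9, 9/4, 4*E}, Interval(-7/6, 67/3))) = Union({-9/7}, Interval(-7/6, 67/3))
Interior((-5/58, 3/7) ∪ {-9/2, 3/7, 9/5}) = (-5/58, 3/7)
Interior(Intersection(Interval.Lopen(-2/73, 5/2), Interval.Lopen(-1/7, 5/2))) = Interval.open(-2/73, 5/2)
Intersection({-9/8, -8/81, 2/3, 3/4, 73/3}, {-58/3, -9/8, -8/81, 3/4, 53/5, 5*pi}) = {-9/8, -8/81, 3/4}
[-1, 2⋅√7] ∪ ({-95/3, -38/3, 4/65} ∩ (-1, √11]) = [-1, 2⋅√7]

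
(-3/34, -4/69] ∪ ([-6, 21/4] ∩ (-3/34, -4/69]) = (-3/34, -4/69]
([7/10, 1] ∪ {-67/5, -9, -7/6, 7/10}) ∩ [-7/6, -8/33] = {-7/6}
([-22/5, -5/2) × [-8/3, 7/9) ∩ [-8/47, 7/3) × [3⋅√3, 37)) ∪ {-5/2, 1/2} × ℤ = {-5/2, 1/2} × ℤ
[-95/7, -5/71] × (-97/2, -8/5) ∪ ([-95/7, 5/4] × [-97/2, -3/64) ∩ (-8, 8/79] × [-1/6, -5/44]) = ([-95/7, -5/71] × (-97/2, -8/5)) ∪ ((-8, 8/79] × [-1/6, -5/44])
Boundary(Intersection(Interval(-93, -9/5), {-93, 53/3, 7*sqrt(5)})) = {-93}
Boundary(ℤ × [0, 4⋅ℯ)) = ℤ × [0, 4⋅ℯ]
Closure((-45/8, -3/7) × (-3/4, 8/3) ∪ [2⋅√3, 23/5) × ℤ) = ({-45/8, -3/7} × [-3/4, 8/3]) ∪ ([-45/8, -3/7] × {-3/4, 8/3}) ∪ ((-45/8, -3/7) × (-3/4, 8/3)) ∪ ([2⋅√3, 23/5] × ℤ)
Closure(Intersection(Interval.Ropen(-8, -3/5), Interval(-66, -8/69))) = Interval(-8, -3/5)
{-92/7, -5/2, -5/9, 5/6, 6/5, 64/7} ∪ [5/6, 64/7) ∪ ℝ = (-∞, ∞)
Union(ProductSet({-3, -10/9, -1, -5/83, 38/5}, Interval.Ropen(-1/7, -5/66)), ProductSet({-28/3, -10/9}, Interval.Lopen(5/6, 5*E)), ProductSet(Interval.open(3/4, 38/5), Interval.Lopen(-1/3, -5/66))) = Union(ProductSet({-28/3, -10/9}, Interval.Lopen(5/6, 5*E)), ProductSet({-3, -10/9, -1, -5/83, 38/5}, Interval.Ropen(-1/7, -5/66)), ProductSet(Interval.open(3/4, 38/5), Interval.Lopen(-1/3, -5/66)))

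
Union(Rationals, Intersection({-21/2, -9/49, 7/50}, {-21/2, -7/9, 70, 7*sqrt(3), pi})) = Rationals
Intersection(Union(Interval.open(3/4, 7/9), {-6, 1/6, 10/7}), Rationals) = Union({-6, 1/6, 10/7}, Intersection(Interval.open(3/4, 7/9), Rationals))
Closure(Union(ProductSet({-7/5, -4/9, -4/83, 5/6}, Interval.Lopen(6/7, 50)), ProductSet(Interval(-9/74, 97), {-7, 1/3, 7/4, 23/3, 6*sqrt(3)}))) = Union(ProductSet({-7/5, -4/9, -4/83, 5/6}, Interval(6/7, 50)), ProductSet(Interval(-9/74, 97), {-7, 1/3, 7/4, 23/3, 6*sqrt(3)}))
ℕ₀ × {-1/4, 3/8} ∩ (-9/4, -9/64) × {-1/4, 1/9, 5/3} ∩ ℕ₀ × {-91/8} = ∅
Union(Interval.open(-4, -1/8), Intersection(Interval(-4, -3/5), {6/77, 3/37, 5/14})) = Interval.open(-4, -1/8)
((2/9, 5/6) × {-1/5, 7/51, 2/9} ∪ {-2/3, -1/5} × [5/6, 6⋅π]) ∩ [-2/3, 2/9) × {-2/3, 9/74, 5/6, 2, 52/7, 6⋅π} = {-2/3, -1/5} × {5/6, 2, 52/7, 6⋅π}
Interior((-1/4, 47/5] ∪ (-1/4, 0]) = (-1/4, 47/5)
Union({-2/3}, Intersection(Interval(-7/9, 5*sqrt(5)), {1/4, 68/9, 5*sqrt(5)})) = {-2/3, 1/4, 68/9, 5*sqrt(5)}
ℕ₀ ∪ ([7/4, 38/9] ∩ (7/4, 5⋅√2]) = ℕ₀ ∪ (7/4, 38/9]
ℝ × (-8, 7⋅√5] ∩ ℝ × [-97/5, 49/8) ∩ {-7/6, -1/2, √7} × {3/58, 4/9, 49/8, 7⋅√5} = {-7/6, -1/2, √7} × {3/58, 4/9}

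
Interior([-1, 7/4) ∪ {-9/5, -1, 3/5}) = (-1, 7/4)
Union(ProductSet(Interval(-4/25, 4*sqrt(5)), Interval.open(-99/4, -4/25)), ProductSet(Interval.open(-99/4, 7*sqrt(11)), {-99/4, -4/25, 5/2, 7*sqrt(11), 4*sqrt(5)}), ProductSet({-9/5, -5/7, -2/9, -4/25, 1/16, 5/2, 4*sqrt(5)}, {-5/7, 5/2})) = Union(ProductSet({-9/5, -5/7, -2/9, -4/25, 1/16, 5/2, 4*sqrt(5)}, {-5/7, 5/2}), ProductSet(Interval.open(-99/4, 7*sqrt(11)), {-99/4, -4/25, 5/2, 7*sqrt(11), 4*sqrt(5)}), ProductSet(Interval(-4/25, 4*sqrt(5)), Interval.open(-99/4, -4/25)))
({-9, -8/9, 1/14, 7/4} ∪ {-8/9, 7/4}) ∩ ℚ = {-9, -8/9, 1/14, 7/4}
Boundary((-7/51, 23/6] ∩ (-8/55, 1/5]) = {-7/51, 1/5}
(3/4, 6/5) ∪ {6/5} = (3/4, 6/5]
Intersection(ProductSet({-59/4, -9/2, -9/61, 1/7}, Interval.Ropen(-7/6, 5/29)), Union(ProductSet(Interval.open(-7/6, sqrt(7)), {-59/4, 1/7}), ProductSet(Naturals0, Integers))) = ProductSet({-9/61, 1/7}, {1/7})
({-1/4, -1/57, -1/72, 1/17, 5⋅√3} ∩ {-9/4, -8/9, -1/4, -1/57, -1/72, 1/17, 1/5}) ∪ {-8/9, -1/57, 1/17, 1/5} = {-8/9, -1/4, -1/57, -1/72, 1/17, 1/5}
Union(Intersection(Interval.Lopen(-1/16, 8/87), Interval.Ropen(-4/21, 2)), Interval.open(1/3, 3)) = Union(Interval.Lopen(-1/16, 8/87), Interval.open(1/3, 3))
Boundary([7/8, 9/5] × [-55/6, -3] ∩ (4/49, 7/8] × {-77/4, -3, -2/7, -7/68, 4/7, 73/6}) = {7/8} × {-3}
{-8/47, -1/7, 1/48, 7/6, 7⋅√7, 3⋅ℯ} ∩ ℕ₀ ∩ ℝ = ∅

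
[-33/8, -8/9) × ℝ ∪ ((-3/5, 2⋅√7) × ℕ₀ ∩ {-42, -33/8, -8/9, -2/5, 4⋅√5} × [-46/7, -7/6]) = [-33/8, -8/9) × ℝ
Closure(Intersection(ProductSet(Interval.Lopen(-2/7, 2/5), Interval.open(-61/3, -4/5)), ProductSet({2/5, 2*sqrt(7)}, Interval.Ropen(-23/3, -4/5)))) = ProductSet({2/5}, Interval(-23/3, -4/5))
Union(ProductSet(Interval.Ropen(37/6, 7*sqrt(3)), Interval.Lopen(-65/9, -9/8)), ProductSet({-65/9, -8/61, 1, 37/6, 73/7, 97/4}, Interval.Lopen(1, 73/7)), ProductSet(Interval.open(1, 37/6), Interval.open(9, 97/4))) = Union(ProductSet({-65/9, -8/61, 1, 37/6, 73/7, 97/4}, Interval.Lopen(1, 73/7)), ProductSet(Interval.open(1, 37/6), Interval.open(9, 97/4)), ProductSet(Interval.Ropen(37/6, 7*sqrt(3)), Interval.Lopen(-65/9, -9/8)))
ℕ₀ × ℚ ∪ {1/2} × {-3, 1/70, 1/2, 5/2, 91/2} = (ℕ₀ × ℚ) ∪ ({1/2} × {-3, 1/70, 1/2, 5/2, 91/2})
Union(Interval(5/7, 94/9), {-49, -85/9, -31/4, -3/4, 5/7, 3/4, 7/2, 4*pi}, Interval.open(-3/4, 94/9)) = Union({-49, -85/9, -31/4, 4*pi}, Interval(-3/4, 94/9))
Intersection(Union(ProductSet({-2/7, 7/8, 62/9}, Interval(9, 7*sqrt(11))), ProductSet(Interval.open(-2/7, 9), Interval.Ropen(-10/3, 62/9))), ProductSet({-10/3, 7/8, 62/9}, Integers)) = ProductSet({7/8, 62/9}, Union(Range(-3, 7, 1), Range(9, 24, 1)))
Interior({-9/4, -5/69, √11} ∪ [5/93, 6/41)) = (5/93, 6/41)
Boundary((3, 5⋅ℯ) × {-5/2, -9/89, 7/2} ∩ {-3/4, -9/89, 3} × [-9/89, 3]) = ∅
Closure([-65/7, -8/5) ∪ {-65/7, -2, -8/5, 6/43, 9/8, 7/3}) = [-65/7, -8/5] ∪ {6/43, 9/8, 7/3}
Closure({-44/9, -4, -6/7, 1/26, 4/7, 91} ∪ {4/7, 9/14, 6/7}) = {-44/9, -4, -6/7, 1/26, 4/7, 9/14, 6/7, 91}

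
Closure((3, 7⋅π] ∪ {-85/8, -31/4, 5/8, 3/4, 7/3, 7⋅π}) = {-85/8, -31/4, 5/8, 3/4, 7/3} ∪ [3, 7⋅π]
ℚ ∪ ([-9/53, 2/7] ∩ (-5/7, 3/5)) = ℚ ∪ [-9/53, 2/7]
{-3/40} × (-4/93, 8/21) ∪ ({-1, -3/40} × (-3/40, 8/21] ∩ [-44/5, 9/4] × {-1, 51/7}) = {-3/40} × (-4/93, 8/21)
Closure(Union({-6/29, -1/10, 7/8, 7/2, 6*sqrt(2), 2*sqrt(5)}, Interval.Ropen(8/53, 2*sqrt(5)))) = Union({-6/29, -1/10, 6*sqrt(2)}, Interval(8/53, 2*sqrt(5)))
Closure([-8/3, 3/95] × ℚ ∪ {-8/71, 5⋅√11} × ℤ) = ([-8/3, 3/95] × ℝ) ∪ ({-8/71, 5⋅√11} × ℤ)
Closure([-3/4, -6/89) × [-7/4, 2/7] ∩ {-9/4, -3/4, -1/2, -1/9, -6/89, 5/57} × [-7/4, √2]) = {-3/4, -1/2, -1/9} × [-7/4, 2/7]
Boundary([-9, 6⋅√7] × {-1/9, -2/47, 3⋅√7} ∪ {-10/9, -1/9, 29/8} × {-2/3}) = ({-10/9, -1/9, 29/8} × {-2/3}) ∪ ([-9, 6⋅√7] × {-1/9, -2/47, 3⋅√7})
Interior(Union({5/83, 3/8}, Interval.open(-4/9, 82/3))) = Interval.open(-4/9, 82/3)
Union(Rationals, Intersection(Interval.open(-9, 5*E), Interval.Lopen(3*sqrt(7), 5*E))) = Union(Interval.open(3*sqrt(7), 5*E), Rationals)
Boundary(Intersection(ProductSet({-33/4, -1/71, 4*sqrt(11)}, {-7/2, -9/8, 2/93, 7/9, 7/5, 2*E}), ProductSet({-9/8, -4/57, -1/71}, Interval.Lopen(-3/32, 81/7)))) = ProductSet({-1/71}, {2/93, 7/9, 7/5, 2*E})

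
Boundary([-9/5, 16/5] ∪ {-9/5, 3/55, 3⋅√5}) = {-9/5, 16/5, 3⋅√5}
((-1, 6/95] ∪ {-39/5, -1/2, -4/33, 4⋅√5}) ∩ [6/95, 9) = {6/95, 4⋅√5}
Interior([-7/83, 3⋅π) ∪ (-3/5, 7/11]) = (-3/5, 3⋅π)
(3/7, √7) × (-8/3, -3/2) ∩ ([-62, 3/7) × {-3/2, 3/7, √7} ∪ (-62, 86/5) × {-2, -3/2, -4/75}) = (3/7, √7) × {-2}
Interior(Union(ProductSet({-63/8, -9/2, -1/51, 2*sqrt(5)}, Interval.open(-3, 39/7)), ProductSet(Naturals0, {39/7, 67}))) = EmptySet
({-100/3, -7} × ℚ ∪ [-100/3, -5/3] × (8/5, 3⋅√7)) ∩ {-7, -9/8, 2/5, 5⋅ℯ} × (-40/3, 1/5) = {-7} × (ℚ ∩ (-40/3, 1/5))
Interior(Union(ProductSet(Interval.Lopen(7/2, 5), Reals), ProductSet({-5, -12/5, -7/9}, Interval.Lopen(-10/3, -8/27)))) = ProductSet(Interval.open(7/2, 5), Reals)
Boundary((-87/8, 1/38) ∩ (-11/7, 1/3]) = {-11/7, 1/38}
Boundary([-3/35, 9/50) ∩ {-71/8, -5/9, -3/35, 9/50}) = {-3/35}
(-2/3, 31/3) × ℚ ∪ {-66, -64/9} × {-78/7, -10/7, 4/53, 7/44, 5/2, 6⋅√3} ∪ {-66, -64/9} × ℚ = ((-2/3, 31/3) × ℚ) ∪ ({-66, -64/9} × (ℚ ∪ {6⋅√3}))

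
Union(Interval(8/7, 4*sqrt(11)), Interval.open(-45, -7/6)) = Union(Interval.open(-45, -7/6), Interval(8/7, 4*sqrt(11)))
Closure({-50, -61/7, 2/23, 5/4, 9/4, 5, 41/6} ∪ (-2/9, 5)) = {-50, -61/7, 41/6} ∪ [-2/9, 5]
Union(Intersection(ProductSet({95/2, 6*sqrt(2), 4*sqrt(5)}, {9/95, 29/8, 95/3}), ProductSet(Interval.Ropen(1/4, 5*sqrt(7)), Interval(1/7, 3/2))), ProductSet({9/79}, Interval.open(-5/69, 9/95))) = ProductSet({9/79}, Interval.open(-5/69, 9/95))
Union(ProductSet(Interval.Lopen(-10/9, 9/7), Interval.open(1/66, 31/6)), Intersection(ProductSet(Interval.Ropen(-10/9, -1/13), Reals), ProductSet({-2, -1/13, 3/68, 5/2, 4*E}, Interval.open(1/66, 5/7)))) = ProductSet(Interval.Lopen(-10/9, 9/7), Interval.open(1/66, 31/6))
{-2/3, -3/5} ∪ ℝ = ℝ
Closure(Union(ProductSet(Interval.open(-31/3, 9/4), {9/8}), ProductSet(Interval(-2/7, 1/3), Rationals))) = Union(ProductSet(Interval(-31/3, 9/4), {9/8}), ProductSet(Interval(-2/7, 1/3), Reals))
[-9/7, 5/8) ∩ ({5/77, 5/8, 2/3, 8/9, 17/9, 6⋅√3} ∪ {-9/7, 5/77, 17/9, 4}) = {-9/7, 5/77}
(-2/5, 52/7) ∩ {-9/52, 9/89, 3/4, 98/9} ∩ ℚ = {-9/52, 9/89, 3/4}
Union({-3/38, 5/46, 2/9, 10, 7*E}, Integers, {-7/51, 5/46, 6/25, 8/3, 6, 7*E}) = Union({-7/51, -3/38, 5/46, 2/9, 6/25, 8/3, 7*E}, Integers)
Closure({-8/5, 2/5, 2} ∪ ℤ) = ℤ ∪ {-8/5, 2/5}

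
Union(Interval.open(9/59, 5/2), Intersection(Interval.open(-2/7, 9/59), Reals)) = Union(Interval.open(-2/7, 9/59), Interval.open(9/59, 5/2))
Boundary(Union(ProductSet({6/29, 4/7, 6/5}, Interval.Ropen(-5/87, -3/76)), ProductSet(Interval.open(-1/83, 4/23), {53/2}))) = Union(ProductSet({6/29, 4/7, 6/5}, Interval(-5/87, -3/76)), ProductSet(Interval(-1/83, 4/23), {53/2}))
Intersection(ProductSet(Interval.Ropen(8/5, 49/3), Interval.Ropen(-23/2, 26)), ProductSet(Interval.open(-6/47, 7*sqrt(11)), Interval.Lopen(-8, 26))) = ProductSet(Interval.Ropen(8/5, 49/3), Interval.open(-8, 26))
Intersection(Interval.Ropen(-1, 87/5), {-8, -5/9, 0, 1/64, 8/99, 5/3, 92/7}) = {-5/9, 0, 1/64, 8/99, 5/3, 92/7}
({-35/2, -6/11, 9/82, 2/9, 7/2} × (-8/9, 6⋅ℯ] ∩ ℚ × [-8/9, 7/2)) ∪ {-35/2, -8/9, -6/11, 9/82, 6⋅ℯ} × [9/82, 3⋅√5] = ({-35/2, -6/11, 9/82, 2/9, 7/2} × (-8/9, 7/2)) ∪ ({-35/2, -8/9, -6/11, 9/82, 6⋅ℯ} × [9/82, 3⋅√5])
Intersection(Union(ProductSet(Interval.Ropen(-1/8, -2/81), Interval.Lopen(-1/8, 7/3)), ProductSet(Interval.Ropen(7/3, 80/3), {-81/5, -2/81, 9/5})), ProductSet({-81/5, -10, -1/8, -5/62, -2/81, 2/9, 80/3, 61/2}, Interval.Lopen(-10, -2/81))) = ProductSet({-1/8, -5/62}, Interval.Lopen(-1/8, -2/81))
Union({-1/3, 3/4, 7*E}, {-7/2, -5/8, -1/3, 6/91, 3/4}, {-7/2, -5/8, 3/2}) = {-7/2, -5/8, -1/3, 6/91, 3/4, 3/2, 7*E}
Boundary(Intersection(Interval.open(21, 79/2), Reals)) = {21, 79/2}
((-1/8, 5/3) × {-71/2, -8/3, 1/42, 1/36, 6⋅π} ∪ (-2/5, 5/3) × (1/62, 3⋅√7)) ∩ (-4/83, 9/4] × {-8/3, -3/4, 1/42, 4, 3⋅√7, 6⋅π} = (-4/83, 5/3) × {-8/3, 1/42, 4, 6⋅π}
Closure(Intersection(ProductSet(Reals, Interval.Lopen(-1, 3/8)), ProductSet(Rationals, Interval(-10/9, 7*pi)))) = ProductSet(Reals, Interval(-1, 3/8))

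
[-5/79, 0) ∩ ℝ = [-5/79, 0)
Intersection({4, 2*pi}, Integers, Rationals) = {4}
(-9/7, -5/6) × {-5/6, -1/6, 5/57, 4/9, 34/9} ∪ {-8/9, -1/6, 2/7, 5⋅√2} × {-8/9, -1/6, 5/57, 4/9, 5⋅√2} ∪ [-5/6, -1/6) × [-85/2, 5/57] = ([-5/6, -1/6) × [-85/2, 5/57]) ∪ ((-9/7, -5/6) × {-5/6, -1/6, 5/57, 4/9, 34/9}) ∪ ({-8/9, -1/6, 2/7, 5⋅√2} × {-8/9, -1/6, 5/57, 4/9, 5⋅√2})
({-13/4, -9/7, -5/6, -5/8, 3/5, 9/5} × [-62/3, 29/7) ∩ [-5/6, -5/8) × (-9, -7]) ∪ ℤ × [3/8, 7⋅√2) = ({-5/6} × (-9, -7]) ∪ (ℤ × [3/8, 7⋅√2))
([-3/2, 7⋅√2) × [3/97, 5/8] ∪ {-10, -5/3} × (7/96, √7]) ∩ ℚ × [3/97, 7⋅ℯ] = ({-10, -5/3} × (7/96, √7]) ∪ ((ℚ ∩ [-3/2, 7⋅√2)) × [3/97, 5/8])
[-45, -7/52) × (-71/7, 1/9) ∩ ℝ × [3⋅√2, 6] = ∅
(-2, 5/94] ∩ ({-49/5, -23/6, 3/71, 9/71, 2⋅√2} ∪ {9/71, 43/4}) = {3/71}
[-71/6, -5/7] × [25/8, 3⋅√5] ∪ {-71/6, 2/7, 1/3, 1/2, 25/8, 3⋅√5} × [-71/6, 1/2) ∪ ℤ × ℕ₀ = (ℤ × ℕ₀) ∪ ([-71/6, -5/7] × [25/8, 3⋅√5]) ∪ ({-71/6, 2/7, 1/3, 1/2, 25/8, 3⋅√5} × [-71/6, 1/2))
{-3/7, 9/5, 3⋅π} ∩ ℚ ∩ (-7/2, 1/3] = {-3/7}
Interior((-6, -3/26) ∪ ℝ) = (-∞, ∞)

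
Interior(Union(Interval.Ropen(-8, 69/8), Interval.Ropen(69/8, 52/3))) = Interval.open(-8, 52/3)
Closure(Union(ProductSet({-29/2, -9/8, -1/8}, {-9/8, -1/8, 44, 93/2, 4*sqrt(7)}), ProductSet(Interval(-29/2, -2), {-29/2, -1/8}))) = Union(ProductSet({-29/2, -9/8, -1/8}, {-9/8, -1/8, 44, 93/2, 4*sqrt(7)}), ProductSet(Interval(-29/2, -2), {-29/2, -1/8}))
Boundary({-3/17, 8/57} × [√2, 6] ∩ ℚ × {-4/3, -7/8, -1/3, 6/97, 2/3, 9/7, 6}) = {-3/17, 8/57} × {6}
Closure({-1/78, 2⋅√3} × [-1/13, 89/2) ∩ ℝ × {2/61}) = {-1/78, 2⋅√3} × {2/61}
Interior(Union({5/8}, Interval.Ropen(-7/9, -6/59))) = Interval.open(-7/9, -6/59)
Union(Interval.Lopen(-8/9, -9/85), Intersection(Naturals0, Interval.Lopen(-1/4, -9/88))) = Interval.Lopen(-8/9, -9/85)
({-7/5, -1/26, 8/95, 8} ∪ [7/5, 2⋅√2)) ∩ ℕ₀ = {2} ∪ {8}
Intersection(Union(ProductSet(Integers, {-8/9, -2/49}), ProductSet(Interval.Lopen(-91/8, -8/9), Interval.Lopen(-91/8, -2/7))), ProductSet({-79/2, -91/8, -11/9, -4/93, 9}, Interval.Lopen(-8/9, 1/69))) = Union(ProductSet({-11/9}, Interval.Lopen(-8/9, -2/7)), ProductSet({9}, {-2/49}))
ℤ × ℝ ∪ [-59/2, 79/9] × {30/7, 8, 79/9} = (ℤ × ℝ) ∪ ([-59/2, 79/9] × {30/7, 8, 79/9})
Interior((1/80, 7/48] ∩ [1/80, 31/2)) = (1/80, 7/48)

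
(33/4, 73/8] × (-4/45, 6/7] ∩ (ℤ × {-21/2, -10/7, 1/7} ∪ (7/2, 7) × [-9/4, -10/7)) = {9} × {1/7}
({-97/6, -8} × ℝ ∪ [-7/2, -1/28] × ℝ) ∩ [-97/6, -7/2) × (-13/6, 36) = {-97/6, -8} × (-13/6, 36)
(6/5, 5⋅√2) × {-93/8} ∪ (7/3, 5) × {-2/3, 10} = ((7/3, 5) × {-2/3, 10}) ∪ ((6/5, 5⋅√2) × {-93/8})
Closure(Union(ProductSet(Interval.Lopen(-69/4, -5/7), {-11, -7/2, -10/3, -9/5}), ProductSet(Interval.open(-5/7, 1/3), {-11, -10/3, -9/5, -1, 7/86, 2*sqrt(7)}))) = Union(ProductSet(Interval(-69/4, -5/7), {-11, -7/2, -10/3, -9/5}), ProductSet(Interval(-5/7, 1/3), {-11, -10/3, -9/5, -1, 7/86, 2*sqrt(7)}))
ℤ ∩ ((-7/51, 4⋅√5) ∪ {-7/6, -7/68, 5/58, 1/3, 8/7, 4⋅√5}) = {0, 1, …, 8}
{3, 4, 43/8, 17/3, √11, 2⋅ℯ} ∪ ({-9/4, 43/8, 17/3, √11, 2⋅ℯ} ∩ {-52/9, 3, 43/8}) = {3, 4, 43/8, 17/3, √11, 2⋅ℯ}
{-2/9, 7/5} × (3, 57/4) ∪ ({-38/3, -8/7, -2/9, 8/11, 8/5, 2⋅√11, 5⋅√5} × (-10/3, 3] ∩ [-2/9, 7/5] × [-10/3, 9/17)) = ({-2/9, 8/11} × (-10/3, 9/17)) ∪ ({-2/9, 7/5} × (3, 57/4))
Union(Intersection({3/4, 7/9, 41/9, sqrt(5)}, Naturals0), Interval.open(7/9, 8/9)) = Interval.open(7/9, 8/9)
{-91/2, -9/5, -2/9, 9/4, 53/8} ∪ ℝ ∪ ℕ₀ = ℝ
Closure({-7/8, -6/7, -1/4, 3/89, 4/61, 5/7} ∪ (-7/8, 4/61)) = [-7/8, 4/61] ∪ {5/7}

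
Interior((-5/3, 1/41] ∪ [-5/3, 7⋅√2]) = (-5/3, 7⋅√2)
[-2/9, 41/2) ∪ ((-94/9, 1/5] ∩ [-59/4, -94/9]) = [-2/9, 41/2)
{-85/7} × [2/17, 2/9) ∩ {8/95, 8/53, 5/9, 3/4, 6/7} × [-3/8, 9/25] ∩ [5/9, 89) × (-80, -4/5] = ∅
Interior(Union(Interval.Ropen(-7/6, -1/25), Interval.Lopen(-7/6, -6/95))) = Interval.open(-7/6, -1/25)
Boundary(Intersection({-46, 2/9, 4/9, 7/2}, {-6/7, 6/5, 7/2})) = {7/2}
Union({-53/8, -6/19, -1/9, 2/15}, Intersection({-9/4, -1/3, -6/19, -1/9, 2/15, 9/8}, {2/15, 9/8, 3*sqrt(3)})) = {-53/8, -6/19, -1/9, 2/15, 9/8}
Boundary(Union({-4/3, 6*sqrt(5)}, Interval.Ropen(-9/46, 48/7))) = {-4/3, -9/46, 48/7, 6*sqrt(5)}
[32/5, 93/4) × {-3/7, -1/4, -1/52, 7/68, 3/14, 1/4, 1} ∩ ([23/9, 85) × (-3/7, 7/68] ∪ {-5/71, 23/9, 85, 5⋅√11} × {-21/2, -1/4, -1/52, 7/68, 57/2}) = [32/5, 93/4) × {-1/4, -1/52, 7/68}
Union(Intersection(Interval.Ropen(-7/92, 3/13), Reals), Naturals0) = Union(Interval.Ropen(-7/92, 3/13), Naturals0)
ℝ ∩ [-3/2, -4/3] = [-3/2, -4/3]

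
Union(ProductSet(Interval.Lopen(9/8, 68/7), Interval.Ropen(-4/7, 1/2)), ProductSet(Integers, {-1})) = Union(ProductSet(Integers, {-1}), ProductSet(Interval.Lopen(9/8, 68/7), Interval.Ropen(-4/7, 1/2)))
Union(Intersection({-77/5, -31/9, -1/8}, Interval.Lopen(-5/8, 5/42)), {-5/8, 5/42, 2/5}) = {-5/8, -1/8, 5/42, 2/5}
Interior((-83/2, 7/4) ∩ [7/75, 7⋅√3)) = (7/75, 7/4)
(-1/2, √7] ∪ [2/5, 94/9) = (-1/2, 94/9)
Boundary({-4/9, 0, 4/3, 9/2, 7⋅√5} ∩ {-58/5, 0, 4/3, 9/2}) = {0, 4/3, 9/2}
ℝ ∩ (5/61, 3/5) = (5/61, 3/5)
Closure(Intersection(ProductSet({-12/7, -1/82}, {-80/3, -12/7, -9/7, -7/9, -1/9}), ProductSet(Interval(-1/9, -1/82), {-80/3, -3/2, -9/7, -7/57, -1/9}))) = ProductSet({-1/82}, {-80/3, -9/7, -1/9})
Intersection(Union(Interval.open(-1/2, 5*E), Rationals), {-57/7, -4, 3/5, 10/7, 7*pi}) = {-57/7, -4, 3/5, 10/7}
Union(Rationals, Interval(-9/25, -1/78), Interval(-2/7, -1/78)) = Union(Interval(-9/25, -1/78), Rationals)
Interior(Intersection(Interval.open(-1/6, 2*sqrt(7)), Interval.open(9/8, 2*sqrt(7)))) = Interval.open(9/8, 2*sqrt(7))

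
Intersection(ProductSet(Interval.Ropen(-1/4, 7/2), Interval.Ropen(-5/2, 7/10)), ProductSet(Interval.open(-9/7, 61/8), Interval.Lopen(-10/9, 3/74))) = ProductSet(Interval.Ropen(-1/4, 7/2), Interval.Lopen(-10/9, 3/74))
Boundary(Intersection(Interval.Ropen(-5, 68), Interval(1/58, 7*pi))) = {1/58, 7*pi}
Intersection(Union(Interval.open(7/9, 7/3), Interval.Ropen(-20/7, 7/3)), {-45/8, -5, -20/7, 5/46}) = {-20/7, 5/46}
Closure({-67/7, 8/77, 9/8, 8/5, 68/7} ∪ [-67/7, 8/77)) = [-67/7, 8/77] ∪ {9/8, 8/5, 68/7}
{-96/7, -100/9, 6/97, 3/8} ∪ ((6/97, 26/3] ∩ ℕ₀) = {-96/7, -100/9, 6/97, 3/8} ∪ {1, 2, …, 8}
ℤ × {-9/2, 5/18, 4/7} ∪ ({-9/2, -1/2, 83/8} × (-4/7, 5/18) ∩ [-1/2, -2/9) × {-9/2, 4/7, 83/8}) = ℤ × {-9/2, 5/18, 4/7}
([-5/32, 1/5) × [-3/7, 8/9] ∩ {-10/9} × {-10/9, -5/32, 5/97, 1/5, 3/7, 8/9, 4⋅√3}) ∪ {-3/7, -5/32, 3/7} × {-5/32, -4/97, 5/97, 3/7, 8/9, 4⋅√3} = {-3/7, -5/32, 3/7} × {-5/32, -4/97, 5/97, 3/7, 8/9, 4⋅√3}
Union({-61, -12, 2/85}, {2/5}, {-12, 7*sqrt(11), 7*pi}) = {-61, -12, 2/85, 2/5, 7*sqrt(11), 7*pi}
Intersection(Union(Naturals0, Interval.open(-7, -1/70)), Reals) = Union(Interval.open(-7, -1/70), Naturals0)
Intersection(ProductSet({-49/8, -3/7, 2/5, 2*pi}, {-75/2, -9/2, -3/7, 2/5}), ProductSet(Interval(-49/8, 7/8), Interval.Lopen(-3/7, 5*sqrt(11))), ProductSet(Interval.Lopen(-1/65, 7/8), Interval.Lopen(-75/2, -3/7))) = EmptySet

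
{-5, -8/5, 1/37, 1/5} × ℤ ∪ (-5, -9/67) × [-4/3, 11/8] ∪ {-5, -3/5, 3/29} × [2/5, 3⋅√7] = ({-5, -8/5, 1/37, 1/5} × ℤ) ∪ ((-5, -9/67) × [-4/3, 11/8]) ∪ ({-5, -3/5, 3/29} × [2/5, 3⋅√7])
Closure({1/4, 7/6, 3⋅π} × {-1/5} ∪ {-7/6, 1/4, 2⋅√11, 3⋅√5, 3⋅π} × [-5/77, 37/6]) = ({1/4, 7/6, 3⋅π} × {-1/5}) ∪ ({-7/6, 1/4, 2⋅√11, 3⋅√5, 3⋅π} × [-5/77, 37/6])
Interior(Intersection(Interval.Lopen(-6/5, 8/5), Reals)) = Interval.open(-6/5, 8/5)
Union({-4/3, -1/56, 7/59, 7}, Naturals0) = Union({-4/3, -1/56, 7/59}, Naturals0)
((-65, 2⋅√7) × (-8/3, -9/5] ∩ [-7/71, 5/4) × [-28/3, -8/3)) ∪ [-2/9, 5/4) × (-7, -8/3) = [-2/9, 5/4) × (-7, -8/3)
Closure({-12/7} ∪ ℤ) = ℤ ∪ {-12/7}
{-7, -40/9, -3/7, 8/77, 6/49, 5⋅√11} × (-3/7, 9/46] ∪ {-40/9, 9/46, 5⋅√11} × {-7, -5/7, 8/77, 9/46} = ({-40/9, 9/46, 5⋅√11} × {-7, -5/7, 8/77, 9/46}) ∪ ({-7, -40/9, -3/7, 8/77, 6/49, 5⋅√11} × (-3/7, 9/46])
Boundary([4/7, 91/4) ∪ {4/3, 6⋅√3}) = {4/7, 91/4}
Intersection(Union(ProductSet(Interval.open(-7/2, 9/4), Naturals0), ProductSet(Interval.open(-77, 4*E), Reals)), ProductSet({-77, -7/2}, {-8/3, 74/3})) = ProductSet({-7/2}, {-8/3, 74/3})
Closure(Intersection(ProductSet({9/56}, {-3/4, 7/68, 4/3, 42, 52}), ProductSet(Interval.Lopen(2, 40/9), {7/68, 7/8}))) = EmptySet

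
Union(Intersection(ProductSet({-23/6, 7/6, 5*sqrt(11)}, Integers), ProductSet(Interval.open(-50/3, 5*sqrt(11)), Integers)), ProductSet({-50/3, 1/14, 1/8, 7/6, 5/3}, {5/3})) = Union(ProductSet({-23/6, 7/6}, Integers), ProductSet({-50/3, 1/14, 1/8, 7/6, 5/3}, {5/3}))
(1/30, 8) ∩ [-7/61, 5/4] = (1/30, 5/4]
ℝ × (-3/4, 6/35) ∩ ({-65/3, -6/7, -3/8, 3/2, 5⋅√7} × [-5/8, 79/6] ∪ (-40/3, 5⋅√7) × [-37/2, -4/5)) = {-65/3, -6/7, -3/8, 3/2, 5⋅√7} × [-5/8, 6/35)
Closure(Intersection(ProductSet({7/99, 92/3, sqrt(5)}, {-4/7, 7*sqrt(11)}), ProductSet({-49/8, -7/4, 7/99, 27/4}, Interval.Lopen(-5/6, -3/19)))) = ProductSet({7/99}, {-4/7})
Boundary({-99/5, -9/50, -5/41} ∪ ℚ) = ℝ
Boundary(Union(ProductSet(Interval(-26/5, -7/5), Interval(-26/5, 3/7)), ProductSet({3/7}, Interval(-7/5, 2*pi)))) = Union(ProductSet({3/7}, Interval(-7/5, 2*pi)), ProductSet({-26/5, -7/5}, Interval(-26/5, 3/7)), ProductSet(Interval(-26/5, -7/5), {-26/5, 3/7}))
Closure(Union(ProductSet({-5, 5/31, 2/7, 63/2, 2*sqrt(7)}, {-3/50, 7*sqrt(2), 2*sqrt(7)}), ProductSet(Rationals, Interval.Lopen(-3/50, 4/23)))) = Union(ProductSet({-5, 5/31, 2/7, 63/2, 2*sqrt(7)}, {-3/50, 7*sqrt(2), 2*sqrt(7)}), ProductSet(Reals, Interval(-3/50, 4/23)))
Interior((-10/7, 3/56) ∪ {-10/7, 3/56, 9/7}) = (-10/7, 3/56)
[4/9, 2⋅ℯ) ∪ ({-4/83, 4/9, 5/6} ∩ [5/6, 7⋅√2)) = [4/9, 2⋅ℯ)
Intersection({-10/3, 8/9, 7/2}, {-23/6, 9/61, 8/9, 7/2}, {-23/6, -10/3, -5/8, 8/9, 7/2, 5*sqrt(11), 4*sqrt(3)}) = {8/9, 7/2}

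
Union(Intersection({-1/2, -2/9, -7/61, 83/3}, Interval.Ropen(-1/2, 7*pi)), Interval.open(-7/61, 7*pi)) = Union({-1/2, -2/9}, Interval.Ropen(-7/61, 7*pi))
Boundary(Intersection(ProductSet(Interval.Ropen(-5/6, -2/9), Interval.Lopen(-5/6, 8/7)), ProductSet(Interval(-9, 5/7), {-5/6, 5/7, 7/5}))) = ProductSet(Interval(-5/6, -2/9), {5/7})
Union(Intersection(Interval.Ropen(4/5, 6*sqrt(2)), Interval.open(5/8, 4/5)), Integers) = Integers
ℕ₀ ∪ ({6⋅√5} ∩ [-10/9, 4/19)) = ℕ₀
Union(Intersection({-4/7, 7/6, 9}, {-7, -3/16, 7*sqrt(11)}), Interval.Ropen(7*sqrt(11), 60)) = Interval.Ropen(7*sqrt(11), 60)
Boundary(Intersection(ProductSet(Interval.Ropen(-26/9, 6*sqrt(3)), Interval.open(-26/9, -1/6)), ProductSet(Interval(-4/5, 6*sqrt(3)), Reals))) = Union(ProductSet({-4/5, 6*sqrt(3)}, Interval(-26/9, -1/6)), ProductSet(Interval(-4/5, 6*sqrt(3)), {-26/9, -1/6}))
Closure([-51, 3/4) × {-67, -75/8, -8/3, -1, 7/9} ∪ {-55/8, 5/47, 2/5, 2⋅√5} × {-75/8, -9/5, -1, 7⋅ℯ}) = ([-51, 3/4] × {-67, -75/8, -8/3, -1, 7/9}) ∪ ({-55/8, 5/47, 2/5, 2⋅√5} × {-75/8, -9/5, -1, 7⋅ℯ})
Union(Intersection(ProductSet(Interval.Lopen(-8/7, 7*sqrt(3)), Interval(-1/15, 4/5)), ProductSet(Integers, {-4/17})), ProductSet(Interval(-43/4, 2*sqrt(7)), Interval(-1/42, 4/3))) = ProductSet(Interval(-43/4, 2*sqrt(7)), Interval(-1/42, 4/3))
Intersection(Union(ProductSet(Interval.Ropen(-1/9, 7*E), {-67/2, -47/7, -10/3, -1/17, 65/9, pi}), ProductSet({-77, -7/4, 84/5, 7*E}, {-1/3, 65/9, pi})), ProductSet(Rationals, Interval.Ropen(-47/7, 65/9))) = Union(ProductSet({-77, -7/4, 84/5}, {-1/3, pi}), ProductSet(Intersection(Interval.Ropen(-1/9, 7*E), Rationals), {-47/7, -10/3, -1/17, pi}))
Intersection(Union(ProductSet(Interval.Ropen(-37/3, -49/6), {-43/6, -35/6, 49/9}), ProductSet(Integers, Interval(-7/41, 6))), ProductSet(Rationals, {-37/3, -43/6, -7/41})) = Union(ProductSet(Integers, {-7/41}), ProductSet(Intersection(Interval.Ropen(-37/3, -49/6), Rationals), {-43/6}))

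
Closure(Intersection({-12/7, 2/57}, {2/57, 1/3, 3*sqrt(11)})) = {2/57}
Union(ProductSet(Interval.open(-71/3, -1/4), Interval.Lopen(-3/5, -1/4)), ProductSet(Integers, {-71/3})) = Union(ProductSet(Integers, {-71/3}), ProductSet(Interval.open(-71/3, -1/4), Interval.Lopen(-3/5, -1/4)))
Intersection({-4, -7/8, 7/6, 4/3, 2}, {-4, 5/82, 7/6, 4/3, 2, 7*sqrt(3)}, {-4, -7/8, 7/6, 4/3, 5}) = {-4, 7/6, 4/3}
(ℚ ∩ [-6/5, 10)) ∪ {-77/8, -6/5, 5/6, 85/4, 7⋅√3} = {-77/8, 85/4, 7⋅√3} ∪ (ℚ ∩ [-6/5, 10))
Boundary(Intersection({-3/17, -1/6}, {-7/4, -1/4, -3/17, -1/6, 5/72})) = {-3/17, -1/6}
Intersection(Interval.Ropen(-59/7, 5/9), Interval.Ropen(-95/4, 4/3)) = Interval.Ropen(-59/7, 5/9)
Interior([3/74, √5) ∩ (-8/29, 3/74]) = ∅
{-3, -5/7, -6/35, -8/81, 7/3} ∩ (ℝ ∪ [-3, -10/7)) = {-3, -5/7, -6/35, -8/81, 7/3}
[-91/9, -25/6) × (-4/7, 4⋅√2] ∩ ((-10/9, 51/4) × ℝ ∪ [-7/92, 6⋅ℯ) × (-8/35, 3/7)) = ∅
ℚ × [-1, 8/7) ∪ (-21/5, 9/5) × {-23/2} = (ℚ × [-1, 8/7)) ∪ ((-21/5, 9/5) × {-23/2})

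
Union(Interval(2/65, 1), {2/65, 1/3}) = Interval(2/65, 1)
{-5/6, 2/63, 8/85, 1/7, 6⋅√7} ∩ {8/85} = {8/85}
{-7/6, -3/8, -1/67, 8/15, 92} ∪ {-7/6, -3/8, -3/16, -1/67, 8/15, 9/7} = {-7/6, -3/8, -3/16, -1/67, 8/15, 9/7, 92}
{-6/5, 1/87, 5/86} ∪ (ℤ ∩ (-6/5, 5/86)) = {-6/5, 1/87, 5/86} ∪ {-1, 0}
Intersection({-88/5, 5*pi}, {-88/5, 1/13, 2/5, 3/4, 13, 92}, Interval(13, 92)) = EmptySet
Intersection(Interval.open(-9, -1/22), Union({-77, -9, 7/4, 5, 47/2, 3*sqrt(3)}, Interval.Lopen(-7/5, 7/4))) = Interval.open(-7/5, -1/22)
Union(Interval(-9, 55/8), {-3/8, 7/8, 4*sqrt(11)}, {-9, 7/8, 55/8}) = Union({4*sqrt(11)}, Interval(-9, 55/8))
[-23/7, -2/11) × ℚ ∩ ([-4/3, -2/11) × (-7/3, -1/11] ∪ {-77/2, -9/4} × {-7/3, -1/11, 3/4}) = ({-9/4} × {-7/3, -1/11, 3/4}) ∪ ([-4/3, -2/11) × (ℚ ∩ (-7/3, -1/11]))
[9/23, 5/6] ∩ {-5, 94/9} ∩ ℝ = ∅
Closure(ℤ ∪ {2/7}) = ℤ ∪ {2/7}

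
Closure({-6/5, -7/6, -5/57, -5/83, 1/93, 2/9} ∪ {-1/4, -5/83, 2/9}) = {-6/5, -7/6, -1/4, -5/57, -5/83, 1/93, 2/9}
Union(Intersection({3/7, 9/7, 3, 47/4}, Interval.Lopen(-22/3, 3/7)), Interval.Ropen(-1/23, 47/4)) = Interval.Ropen(-1/23, 47/4)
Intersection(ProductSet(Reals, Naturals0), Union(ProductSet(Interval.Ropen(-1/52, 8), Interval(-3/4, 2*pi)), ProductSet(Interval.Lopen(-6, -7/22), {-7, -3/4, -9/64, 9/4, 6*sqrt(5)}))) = ProductSet(Interval.Ropen(-1/52, 8), Range(0, 7, 1))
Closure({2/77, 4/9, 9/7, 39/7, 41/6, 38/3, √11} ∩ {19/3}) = ∅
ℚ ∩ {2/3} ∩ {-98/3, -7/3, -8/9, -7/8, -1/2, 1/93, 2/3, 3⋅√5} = {2/3}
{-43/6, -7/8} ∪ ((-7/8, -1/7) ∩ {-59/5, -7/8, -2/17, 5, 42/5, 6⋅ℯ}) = {-43/6, -7/8}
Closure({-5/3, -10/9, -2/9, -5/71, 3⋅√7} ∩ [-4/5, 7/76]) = {-2/9, -5/71}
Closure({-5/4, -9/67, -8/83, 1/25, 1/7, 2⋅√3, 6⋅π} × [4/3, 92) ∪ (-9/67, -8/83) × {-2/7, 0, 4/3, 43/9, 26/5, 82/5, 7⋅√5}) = ([-9/67, -8/83] × {-2/7, 0, 4/3, 43/9, 26/5, 82/5, 7⋅√5}) ∪ ({-5/4, -9/67, -8/83, 1/25, 1/7, 2⋅√3, 6⋅π} × [4/3, 92])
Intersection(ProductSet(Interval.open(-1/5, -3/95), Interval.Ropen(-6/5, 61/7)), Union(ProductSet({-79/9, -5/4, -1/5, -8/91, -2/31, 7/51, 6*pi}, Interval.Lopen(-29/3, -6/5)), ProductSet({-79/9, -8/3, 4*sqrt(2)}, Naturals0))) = ProductSet({-8/91, -2/31}, {-6/5})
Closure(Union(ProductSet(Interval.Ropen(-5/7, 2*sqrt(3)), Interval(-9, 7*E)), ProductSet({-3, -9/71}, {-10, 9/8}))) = Union(ProductSet({-3, -9/71}, {-10, 9/8}), ProductSet(Interval(-5/7, 2*sqrt(3)), Interval(-9, 7*E)))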